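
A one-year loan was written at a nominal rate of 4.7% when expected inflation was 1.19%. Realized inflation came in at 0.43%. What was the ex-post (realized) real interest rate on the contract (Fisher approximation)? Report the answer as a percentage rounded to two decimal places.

Ex-post: 4.7% − 0.43% = 4.270%
So the realized real rate is 4.27%.

4.27%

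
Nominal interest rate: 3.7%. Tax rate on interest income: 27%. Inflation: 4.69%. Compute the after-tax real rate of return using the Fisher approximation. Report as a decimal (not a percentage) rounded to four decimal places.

After-tax nominal return = 3.7% × (1 − 0.27) = 2.7010%.
r ≈ 2.7010% − 4.69% → -0.0199.

-0.0199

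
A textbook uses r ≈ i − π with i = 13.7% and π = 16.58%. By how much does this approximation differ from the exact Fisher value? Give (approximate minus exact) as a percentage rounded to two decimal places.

-0.41%

Approximate: r ≈ 13.700% − 16.580% = -2.8800%
Exact: (1 + 0.1370)/(1 + 0.1658) − 1 = -2.4704%
Error = -2.8800% − (-2.4704%) = -0.4096% → -0.41%.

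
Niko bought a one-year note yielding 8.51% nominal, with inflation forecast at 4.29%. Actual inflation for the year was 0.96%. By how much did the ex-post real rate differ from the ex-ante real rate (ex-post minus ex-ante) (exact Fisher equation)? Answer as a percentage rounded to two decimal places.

3.43%

Ex-ante: (1 + 0.0851)/(1 + 0.0429) − 1 = 4.0464%
Ex-post: (1 + 0.0851)/(1 + 0.0096) − 1 = 7.4782%
Difference (ex-post − ex-ante) = 3.4318% → 3.43%.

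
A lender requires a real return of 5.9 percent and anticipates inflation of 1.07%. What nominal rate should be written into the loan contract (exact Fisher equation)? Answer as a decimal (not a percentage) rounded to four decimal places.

(1 + i) = (1 + r)(1 + π) = 1.05900 × 1.01070 = 1.0703313
i = 1.0703313 − 1, so the required nominal rate is 0.0703.

0.0703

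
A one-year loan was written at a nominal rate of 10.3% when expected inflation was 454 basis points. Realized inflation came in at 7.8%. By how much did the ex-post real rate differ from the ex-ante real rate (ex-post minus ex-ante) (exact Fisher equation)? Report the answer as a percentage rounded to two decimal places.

-3.19%

Ex-ante: (1 + 0.1030)/(1 + 0.0454) − 1 = 5.5099%
Ex-post: (1 + 0.1030)/(1 + 0.0780) − 1 = 2.3191%
Difference (ex-post − ex-ante) = -3.1907% → -3.19%.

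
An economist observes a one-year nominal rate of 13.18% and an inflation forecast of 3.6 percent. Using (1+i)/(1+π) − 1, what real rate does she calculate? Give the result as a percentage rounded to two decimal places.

1 + r = 1.13180 / 1.03600 = 1.092471
r = 1.092471 − 1 = 9.2471%, i.e. 9.25%.

9.25%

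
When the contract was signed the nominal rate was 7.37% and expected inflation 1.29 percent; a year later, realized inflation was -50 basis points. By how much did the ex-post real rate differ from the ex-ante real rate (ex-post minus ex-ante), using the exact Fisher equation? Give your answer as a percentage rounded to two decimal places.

Ex-ante: (1 + 0.0737)/(1 + 0.0129) − 1 = 6.0026%
Ex-post: (1 + 0.0737)/(1 − 0.0050) − 1 = 7.9095%
Difference (ex-post − ex-ante) = 1.9070% → 1.91%.

1.91%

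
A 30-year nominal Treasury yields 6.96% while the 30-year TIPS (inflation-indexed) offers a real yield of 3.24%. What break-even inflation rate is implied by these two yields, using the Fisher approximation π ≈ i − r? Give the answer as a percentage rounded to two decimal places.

3.72%

π ≈ i − r = 6.96% − 3.24% → 3.72%.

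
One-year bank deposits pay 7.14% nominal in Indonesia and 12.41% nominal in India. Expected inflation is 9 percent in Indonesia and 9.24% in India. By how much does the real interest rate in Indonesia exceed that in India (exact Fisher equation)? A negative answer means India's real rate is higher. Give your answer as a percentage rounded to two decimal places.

-4.61%

Indonesia: (1 + 0.0714)/(1 + 0.0900) − 1 = -1.7064%
India: (1 + 0.1241)/(1 + 0.0924) − 1 = 2.9019%
Differential = -1.7064% − 2.9019% = -4.6083% → -4.61%.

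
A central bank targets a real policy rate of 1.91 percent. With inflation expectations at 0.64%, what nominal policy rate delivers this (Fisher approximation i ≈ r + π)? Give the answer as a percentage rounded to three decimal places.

2.550%

i ≈ r + π = 1.91% + 0.64% = 2.550%.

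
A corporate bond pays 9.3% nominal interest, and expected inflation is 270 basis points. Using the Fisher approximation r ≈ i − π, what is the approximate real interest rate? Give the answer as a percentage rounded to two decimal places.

6.60%

r ≈ i − π = 9.3% − 2.7% = 6.60%.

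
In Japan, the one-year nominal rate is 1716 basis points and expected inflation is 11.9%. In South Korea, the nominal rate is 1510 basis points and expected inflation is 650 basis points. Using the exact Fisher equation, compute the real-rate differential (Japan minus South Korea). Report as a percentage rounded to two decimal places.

-3.37%

Japan: (1 + 0.1716)/(1 + 0.1190) − 1 = 4.7006%
South Korea: (1 + 0.1510)/(1 + 0.0650) − 1 = 8.0751%
Differential = 4.7006% − 8.0751% = -3.3745% → -3.37%.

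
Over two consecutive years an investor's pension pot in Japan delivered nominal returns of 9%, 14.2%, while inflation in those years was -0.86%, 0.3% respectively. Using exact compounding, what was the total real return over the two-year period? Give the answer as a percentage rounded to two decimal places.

Nominal growth factor = 1.0900 × 1.1420 = 1.244780
Price-level growth factor = 0.9914 × 1.0030 = 0.994374
Real growth factor = 1.244780 / 0.994374 = 1.251823
Total real return = 1.251823 − 1 → 25.18%.

25.18%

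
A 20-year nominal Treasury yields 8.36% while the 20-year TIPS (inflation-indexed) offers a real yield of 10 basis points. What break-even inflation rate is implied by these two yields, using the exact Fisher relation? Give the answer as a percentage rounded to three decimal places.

8.252%

(1 + π) = (1 + i)/(1 + r) = 1.08360 / 1.00100 = 1.082517
Break-even inflation = 1.082517 − 1 → 8.252%.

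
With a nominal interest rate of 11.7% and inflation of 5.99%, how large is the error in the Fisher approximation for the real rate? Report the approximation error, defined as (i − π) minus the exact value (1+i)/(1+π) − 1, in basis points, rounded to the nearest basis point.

32 basis points

Approximate: r ≈ 11.700% − 5.990% = 5.7100%
Exact: (1 + 0.1170)/(1 + 0.0599) − 1 = 5.3873%
Error = 5.7100% − 5.3873% = 0.3227% → 32 basis points.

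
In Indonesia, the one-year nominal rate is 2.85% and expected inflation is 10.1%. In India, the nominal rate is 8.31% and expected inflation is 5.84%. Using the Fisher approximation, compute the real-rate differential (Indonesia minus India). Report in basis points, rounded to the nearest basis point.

Indonesia: 2.85% − 10.1% = -7.250%
India: 8.31% − 5.84% = 2.470%
Differential = -9.720% → -972 basis points.

-972 basis points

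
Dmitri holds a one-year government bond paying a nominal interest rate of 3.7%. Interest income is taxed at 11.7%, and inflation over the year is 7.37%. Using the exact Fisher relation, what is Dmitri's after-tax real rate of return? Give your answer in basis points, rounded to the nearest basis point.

After-tax nominal return = 3.7% × (1 − 0.117) = 3.2671%.
1 + r = 1.032671 / 1.07370 = 0.961787
After-tax real rate = 0.961787 − 1 → -382 basis points.

-382 basis points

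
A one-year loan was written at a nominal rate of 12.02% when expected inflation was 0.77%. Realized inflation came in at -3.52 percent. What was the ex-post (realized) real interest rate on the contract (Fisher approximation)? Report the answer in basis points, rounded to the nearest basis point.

Ex-post: 12.02% − (-3.52%) = 15.540%
So the realized real rate is 1554 basis points.

1554 basis points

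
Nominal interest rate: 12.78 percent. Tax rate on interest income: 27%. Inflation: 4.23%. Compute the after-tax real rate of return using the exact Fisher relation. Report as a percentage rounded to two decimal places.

4.89%

After-tax nominal return = 12.78% × (1 − 0.27) = 9.3294%.
1 + r = 1.093294 / 1.04230 = 1.048924
After-tax real rate = 1.048924 − 1 → 4.89%.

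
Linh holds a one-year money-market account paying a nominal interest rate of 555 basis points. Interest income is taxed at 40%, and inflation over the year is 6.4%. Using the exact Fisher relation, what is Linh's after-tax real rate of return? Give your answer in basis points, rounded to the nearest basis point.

After-tax nominal return = 5.55% × (1 − 0.4) = 3.3300%.
1 + r = 1.03330 / 1.06400 = 0.971147
After-tax real rate = 0.971147 − 1 → -289 basis points.

-289 basis points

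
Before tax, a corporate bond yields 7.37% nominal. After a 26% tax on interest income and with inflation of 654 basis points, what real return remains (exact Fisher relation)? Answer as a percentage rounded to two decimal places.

-1.02%

After-tax nominal return = 7.37% × (1 − 0.26) = 5.4538%.
1 + r = 1.054538 / 1.06540 = 0.989805
After-tax real rate = 0.989805 − 1 → -1.02%.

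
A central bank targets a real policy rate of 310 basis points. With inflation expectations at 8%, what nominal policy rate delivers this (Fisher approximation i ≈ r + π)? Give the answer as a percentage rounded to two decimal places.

i ≈ r + π = 3.1% + 8% = 11.10%.

11.10%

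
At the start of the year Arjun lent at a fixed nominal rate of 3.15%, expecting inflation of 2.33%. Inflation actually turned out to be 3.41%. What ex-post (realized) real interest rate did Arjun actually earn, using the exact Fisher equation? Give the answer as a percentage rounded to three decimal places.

-0.251%

Ex-post: (1 + 0.0315)/(1 + 0.0341) − 1 = -0.2514%
So the realized real rate is -0.251%.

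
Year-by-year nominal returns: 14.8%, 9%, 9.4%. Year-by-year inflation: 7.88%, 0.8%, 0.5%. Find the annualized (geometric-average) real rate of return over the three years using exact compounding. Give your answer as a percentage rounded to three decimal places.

7.797%

Nominal growth factor = 1.1480 × 1.0900 × 1.0940 = 1.36894408
Price-level growth factor = 1.0788 × 1.0080 × 1.0050 = 1.09286755
Real growth factor = 1.36894408 / 1.09286755 = 1.25261664
Annualized real rate = 1.25261664^(1/3) − 1 = 7.7968% → 7.797%.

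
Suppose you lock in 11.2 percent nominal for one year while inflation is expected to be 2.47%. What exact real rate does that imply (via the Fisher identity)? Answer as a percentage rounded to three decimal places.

8.520%

By the Fisher identity, 1 + r = (1 + i)/(1 + π).
1 + r = 1.11200 / 1.02470 = 1.085196
r = 1.085196 − 1 = 8.5196%, i.e. 8.520%.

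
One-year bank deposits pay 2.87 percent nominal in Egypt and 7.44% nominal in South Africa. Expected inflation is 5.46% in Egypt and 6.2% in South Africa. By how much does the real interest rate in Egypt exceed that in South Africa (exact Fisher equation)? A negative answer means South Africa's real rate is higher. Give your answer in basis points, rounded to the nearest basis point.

Egypt: (1 + 0.0287)/(1 + 0.0546) − 1 = -2.4559%
South Africa: (1 + 0.0744)/(1 + 0.0620) − 1 = 1.1676%
Differential = -2.4559% − 1.1676% = -3.6235% → -362 basis points.

-362 basis points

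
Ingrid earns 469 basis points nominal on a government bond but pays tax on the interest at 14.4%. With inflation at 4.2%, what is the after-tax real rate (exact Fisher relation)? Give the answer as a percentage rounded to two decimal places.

-0.18%

After-tax nominal return = 4.69% × (1 − 0.144) = 4.01464%.
1 + r = 1.0401464 / 1.04200 = 0.998221
After-tax real rate = 0.998221 − 1 → -0.18%.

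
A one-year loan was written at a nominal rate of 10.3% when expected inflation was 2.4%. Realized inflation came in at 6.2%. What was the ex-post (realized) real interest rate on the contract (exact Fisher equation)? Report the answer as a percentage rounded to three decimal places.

3.861%

Ex-post: (1 + 0.1030)/(1 + 0.0620) − 1 = 3.8606%
So the realized real rate is 3.861%.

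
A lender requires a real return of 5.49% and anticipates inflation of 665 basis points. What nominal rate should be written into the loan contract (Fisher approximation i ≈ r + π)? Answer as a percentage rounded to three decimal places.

12.140%

i ≈ r + π = 5.49% + 6.65% = 12.140%.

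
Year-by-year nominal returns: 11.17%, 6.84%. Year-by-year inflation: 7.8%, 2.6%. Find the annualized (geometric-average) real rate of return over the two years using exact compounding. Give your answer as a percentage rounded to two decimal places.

3.63%

Nominal growth factor = 1.1117 × 1.0684 = 1.18774028
Price-level growth factor = 1.0780 × 1.0260 = 1.10602800
Real growth factor = 1.18774028 / 1.10602800 = 1.07387903
Annualized real rate = 1.07387903^(1/2) − 1 = 3.6281% → 3.63%.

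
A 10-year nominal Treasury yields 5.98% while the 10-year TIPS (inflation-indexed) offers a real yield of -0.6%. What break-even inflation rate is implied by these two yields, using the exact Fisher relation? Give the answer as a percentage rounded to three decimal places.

(1 + π) = (1 + i)/(1 + r) = 1.05980 / 0.99400 = 1.066197
Break-even inflation = 1.066197 − 1 → 6.620%.

6.620%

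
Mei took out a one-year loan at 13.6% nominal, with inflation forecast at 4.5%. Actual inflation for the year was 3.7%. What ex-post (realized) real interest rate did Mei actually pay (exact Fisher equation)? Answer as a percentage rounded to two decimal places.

9.55%

Ex-post: (1 + 0.1360)/(1 + 0.0370) − 1 = 9.5468%
So the realized real rate is 9.55%.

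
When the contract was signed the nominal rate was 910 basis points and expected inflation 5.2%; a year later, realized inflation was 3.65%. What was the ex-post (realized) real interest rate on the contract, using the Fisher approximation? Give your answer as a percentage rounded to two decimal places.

Ex-post: 9.1% − 3.65% = 5.450%
So the realized real rate is 5.45%.

5.45%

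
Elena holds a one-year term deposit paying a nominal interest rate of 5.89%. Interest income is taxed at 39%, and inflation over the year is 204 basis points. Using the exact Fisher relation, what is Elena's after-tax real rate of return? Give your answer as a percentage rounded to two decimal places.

1.52%

After-tax nominal return = 5.89% × (1 − 0.39) = 3.5929%.
1 + r = 1.035929 / 1.02040 = 1.015219
After-tax real rate = 1.015219 − 1 → 1.52%.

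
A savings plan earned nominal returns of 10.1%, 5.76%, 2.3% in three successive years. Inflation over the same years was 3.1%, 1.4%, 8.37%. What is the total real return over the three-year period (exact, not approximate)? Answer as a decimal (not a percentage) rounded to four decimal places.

Compound the nominal returns: 1.1010 × 1.0576 × 1.0230 = 1.191199.
Compound inflation: 1.0310 × 1.0140 × 1.0837 = 1.132937.
Deflate: 1.191199 / 1.132937 = 1.051426.
Total real return = 1.051426 − 1 → 0.0514.

0.0514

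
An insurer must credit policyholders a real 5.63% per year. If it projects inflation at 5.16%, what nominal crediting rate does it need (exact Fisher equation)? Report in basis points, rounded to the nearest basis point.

1108 basis points

(1 + i) = (1 + r)(1 + π) = 1.05630 × 1.05160 = 1.11080508
i = 1.11080508 − 1, so the required nominal rate is 1108 basis points.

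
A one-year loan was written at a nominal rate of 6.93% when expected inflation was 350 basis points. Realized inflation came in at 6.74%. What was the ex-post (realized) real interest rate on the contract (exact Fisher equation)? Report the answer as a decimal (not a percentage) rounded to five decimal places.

0.00178

Ex-post: (1 + 0.0693)/(1 + 0.0674) − 1 = 0.1780%
So the realized real rate is 0.00178.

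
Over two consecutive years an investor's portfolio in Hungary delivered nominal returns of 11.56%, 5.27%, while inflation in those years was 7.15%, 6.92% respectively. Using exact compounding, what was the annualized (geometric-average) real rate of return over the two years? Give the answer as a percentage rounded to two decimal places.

1.25%

Nominal growth factor = 1.1156 × 1.0527 = 1.17439212
Price-level growth factor = 1.0715 × 1.0692 = 1.14564780
Real growth factor = 1.17439212 / 1.14564780 = 1.02509001
Annualized real rate = 1.02509001^(1/2) − 1 = 1.2467% → 1.25%.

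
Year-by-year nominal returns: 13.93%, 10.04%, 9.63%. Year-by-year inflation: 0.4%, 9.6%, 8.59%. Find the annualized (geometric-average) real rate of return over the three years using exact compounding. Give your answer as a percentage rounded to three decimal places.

Compound the nominal returns: 1.1393 × 1.1004 × 1.0963 = 1.37441565.
Compound inflation: 1.0040 × 1.0960 × 1.0859 = 1.19490699.
Deflate: 1.37441565 / 1.19490699 = 1.15022815.
Annualized real rate = 1.15022815^(1/3) − 1 = 4.7759% → 4.776%.

4.776%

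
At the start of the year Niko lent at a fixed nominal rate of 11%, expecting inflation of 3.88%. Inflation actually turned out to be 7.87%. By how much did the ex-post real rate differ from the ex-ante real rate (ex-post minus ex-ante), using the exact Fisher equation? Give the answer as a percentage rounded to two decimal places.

Ex-ante: (1 + 0.1100)/(1 + 0.0388) − 1 = 6.8541%
Ex-post: (1 + 0.1100)/(1 + 0.0787) − 1 = 2.9016%
Difference (ex-post − ex-ante) = -3.9524% → -3.95%.

-3.95%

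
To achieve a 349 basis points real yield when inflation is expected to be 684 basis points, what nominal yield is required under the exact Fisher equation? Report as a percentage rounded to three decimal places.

10.569%

(1 + i) = (1 + r)(1 + π) = 1.03490 × 1.06840 = 1.10568716
i = 1.10568716 − 1, so the required nominal rate is 10.569%.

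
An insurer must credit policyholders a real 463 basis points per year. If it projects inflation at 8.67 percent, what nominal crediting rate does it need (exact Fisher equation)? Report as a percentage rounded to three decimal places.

(1 + i) = (1 + r)(1 + π) = 1.04630 × 1.08670 = 1.13701421
i = 1.13701421 − 1, so the required nominal rate is 13.701%.

13.701%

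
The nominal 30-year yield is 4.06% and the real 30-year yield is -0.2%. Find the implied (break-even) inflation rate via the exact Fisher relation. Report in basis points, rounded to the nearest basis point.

(1 + π) = (1 + i)/(1 + r) = 1.04060 / 0.99800 = 1.042685
Break-even inflation = 1.042685 − 1 → 427 basis points.

427 basis points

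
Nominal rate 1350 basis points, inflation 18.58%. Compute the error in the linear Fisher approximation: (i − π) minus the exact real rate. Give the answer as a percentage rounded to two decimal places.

Approximate: r ≈ 13.500% − 18.580% = -5.0800%
Exact: (1 + 0.1350)/(1 + 0.1858) − 1 = -4.2840%
Error = -5.0800% − (-4.2840%) = -0.7960% → -0.80%.

-0.80%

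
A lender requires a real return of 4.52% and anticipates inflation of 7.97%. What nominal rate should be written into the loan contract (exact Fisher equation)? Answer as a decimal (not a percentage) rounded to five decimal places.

(1 + i) = (1 + r)(1 + π) = 1.04520 × 1.07970 = 1.12850244
i = 1.12850244 − 1, so the required nominal rate is 0.12850.

0.12850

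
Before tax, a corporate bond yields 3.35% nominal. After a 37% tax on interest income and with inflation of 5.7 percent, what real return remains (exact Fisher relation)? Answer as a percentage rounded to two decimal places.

-3.40%

After-tax nominal return = 3.35% × (1 − 0.37) = 2.1105%.
1 + r = 1.021105 / 1.05700 = 0.966041
After-tax real rate = 0.966041 − 1 → -3.40%.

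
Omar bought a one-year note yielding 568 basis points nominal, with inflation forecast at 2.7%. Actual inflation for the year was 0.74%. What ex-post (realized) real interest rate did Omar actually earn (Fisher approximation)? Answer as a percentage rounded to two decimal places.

4.94%

Ex-post: 5.68% − 0.74% = 4.940%
So the realized real rate is 4.94%.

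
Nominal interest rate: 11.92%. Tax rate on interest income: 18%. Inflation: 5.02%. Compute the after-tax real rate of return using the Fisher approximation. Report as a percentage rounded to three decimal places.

4.754%

After-tax nominal return = 11.92% × (1 − 0.18) = 9.7744%.
r ≈ 9.7744% − 5.02% → 4.754%.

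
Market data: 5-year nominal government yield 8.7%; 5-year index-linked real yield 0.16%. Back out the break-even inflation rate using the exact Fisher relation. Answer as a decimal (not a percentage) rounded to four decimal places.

0.0853

(1 + π) = (1 + i)/(1 + r) = 1.08700 / 1.00160 = 1.085264
Break-even inflation = 1.085264 − 1 → 0.0853.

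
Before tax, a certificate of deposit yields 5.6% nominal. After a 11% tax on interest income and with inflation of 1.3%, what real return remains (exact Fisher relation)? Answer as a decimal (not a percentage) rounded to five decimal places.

After-tax nominal return = 5.6% × (1 − 0.11) = 4.9840%.
1 + r = 1.04984 / 1.01300 = 1.036367
After-tax real rate = 1.036367 − 1 → 0.03637.

0.03637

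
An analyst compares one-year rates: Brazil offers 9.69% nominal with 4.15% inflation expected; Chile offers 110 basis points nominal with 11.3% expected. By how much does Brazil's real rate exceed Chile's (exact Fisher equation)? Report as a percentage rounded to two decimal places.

14.48%

Brazil: (1 + 0.0969)/(1 + 0.0415) − 1 = 5.3193%
Chile: (1 + 0.0110)/(1 + 0.1130) − 1 = -9.1644%
Differential = 5.3193% − (-9.1644%) = 14.4837% → 14.48%.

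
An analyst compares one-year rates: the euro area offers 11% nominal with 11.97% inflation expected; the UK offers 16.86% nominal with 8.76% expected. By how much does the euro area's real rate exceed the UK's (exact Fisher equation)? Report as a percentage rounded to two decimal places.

The euro area: (1 + 0.1100)/(1 + 0.1197) − 1 = -0.8663%
The UK: (1 + 0.1686)/(1 + 0.0876) − 1 = 7.4476%
Differential = -0.8663% − 7.4476% = -8.3139% → -8.31%.

-8.31%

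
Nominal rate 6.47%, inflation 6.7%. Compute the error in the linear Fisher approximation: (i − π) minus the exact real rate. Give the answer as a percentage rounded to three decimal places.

Approximate: r ≈ 6.470% − 6.700% = -0.2300%
Exact: (1 + 0.0647)/(1 + 0.0670) − 1 = -0.2156%
Error = -0.2300% − (-0.2156%) = -0.0144% → -0.014%.

-0.014%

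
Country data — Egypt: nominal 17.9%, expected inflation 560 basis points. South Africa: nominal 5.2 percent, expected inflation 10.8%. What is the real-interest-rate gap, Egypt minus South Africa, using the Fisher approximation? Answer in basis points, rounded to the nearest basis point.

1790 basis points

Egypt: 17.9% − 5.6% = 12.300%
South Africa: 5.2% − 10.8% = -5.600%
Differential = 17.900% → 1790 basis points.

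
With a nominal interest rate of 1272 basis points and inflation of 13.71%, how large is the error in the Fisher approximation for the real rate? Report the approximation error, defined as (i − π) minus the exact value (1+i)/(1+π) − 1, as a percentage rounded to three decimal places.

Approximate: r ≈ 12.720% − 13.710% = -0.9900%
Exact: (1 + 0.1272)/(1 + 0.1371) − 1 = -0.8706%
Error = -0.9900% − (-0.8706%) = -0.1194% → -0.119%.

-0.119%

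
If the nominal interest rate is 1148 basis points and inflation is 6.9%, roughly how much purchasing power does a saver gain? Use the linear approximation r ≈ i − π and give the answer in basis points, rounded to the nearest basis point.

r ≈ i − π = 11.48% − 6.9% = 458 basis points.

458 basis points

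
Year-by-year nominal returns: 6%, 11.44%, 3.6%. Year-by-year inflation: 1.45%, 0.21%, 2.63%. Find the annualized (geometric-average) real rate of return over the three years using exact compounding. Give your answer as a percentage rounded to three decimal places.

5.460%

Nominal growth factor = 1.0600 × 1.1144 × 1.0360 = 1.223789504
Price-level growth factor = 1.0145 × 1.0021 × 1.0263 = 1.043367831
Real growth factor = 1.223789504 / 1.043367831 = 1.172922404
Annualized real rate = 1.172922404^(1/3) − 1 = 5.46048% → 5.460%.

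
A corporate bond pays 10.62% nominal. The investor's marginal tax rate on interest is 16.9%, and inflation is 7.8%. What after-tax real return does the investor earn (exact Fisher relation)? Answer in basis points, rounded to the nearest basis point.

95 basis points

After-tax nominal return = 10.62% × (1 − 0.169) = 8.82522%.
1 + r = 1.0882522 / 1.07800 = 1.009510
After-tax real rate = 1.009510 − 1 → 95 basis points.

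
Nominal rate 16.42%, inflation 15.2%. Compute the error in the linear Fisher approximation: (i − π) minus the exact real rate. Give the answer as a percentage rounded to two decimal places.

Approximate: r ≈ 16.420% − 15.200% = 1.2200%
Exact: (1 + 0.1642)/(1 + 0.1520) − 1 = 1.0590%
Error = 1.2200% − 1.0590% = 0.1610% → 0.16%.

0.16%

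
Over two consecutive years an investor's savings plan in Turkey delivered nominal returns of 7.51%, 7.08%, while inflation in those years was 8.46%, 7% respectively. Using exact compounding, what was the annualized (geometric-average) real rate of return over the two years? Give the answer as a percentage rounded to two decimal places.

-0.40%

Nominal growth factor = 1.0751 × 1.0708 = 1.15121708
Price-level growth factor = 1.0846 × 1.0700 = 1.16052200
Real growth factor = 1.15121708 / 1.16052200 = 0.99198213
Annualized real rate = 0.99198213^(1/2) − 1 = -0.4017% → -0.40%.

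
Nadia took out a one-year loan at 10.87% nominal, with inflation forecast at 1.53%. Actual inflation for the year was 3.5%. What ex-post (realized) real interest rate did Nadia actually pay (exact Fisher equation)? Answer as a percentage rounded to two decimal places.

7.12%

Ex-post: (1 + 0.1087)/(1 + 0.0350) − 1 = 7.1208%
So the realized real rate is 7.12%.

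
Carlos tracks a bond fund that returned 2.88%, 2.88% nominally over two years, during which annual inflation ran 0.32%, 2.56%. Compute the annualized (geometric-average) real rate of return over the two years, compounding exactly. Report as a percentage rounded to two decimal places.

1.43%

Nominal growth factor = 1.0288 × 1.0288 = 1.05842944
Price-level growth factor = 1.0032 × 1.0256 = 1.02888192
Real growth factor = 1.05842944 / 1.02888192 = 1.02871809
Annualized real rate = 1.02871809^(1/2) − 1 = 1.4257% → 1.43%.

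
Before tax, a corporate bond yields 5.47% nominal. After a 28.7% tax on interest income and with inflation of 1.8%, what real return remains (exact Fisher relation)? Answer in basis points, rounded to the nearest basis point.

After-tax nominal return = 5.47% × (1 − 0.287) = 3.90011%.
1 + r = 1.0390011 / 1.01800 = 1.020630
After-tax real rate = 1.020630 − 1 → 206 basis points.

206 basis points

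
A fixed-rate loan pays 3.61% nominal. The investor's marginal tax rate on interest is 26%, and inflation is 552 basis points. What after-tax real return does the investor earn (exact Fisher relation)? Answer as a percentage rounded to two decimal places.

After-tax nominal return = 3.61% × (1 − 0.26) = 2.6714%.
1 + r = 1.026714 / 1.05520 = 0.973004
After-tax real rate = 0.973004 − 1 → -2.70%.

-2.70%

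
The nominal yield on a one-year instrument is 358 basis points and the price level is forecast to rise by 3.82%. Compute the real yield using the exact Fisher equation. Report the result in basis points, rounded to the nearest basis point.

By the Fisher relation, 1 + r = (1 + i)/(1 + π).
1 + r = 1.03580 / 1.03820 = 0.997688
r = 0.997688 − 1 = -0.2312%, i.e. -23 basis points.

-23 basis points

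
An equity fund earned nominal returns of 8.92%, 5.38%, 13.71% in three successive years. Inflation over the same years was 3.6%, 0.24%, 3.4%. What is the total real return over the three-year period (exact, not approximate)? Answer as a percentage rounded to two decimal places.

Compound the nominal returns: 1.0892 × 1.0538 × 1.1371 = 1.305162.
Compound inflation: 1.0360 × 1.0024 × 1.0340 = 1.073795.
Deflate: 1.305162 / 1.073795 = 1.215467.
Total real return = 1.215467 − 1 → 21.55%.

21.55%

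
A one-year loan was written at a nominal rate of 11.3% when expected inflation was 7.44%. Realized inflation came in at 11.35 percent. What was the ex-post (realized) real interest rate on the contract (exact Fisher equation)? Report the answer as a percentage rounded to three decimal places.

Ex-post: (1 + 0.1130)/(1 + 0.1135) − 1 = -0.0449%
So the realized real rate is -0.045%.

-0.045%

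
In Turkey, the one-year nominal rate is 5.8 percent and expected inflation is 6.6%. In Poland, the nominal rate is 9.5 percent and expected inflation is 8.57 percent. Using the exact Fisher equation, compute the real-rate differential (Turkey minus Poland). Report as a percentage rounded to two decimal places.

Turkey: (1 + 0.0580)/(1 + 0.0660) − 1 = -0.7505%
Poland: (1 + 0.0950)/(1 + 0.0857) − 1 = 0.8566%
Differential = -0.7505% − 0.8566% = -1.6071% → -1.61%.

-1.61%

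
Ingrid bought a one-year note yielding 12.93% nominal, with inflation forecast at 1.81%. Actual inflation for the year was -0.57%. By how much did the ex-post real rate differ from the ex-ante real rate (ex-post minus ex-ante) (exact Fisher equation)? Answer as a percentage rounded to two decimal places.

Ex-ante: (1 + 0.1293)/(1 + 0.0181) − 1 = 10.9223%
Ex-post: (1 + 0.1293)/(1 − 0.0057) − 1 = 13.5774%
Difference (ex-post − ex-ante) = 2.6551% → 2.66%.

2.66%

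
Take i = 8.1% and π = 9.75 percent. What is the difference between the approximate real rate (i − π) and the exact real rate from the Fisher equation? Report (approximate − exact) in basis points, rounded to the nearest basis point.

Approximate: r ≈ 8.100% − 9.750% = -1.6500%
Exact: (1 + 0.0810)/(1 + 0.0975) − 1 = -1.5034%
Error = -1.6500% − (-1.5034%) = -0.1466% → -15 basis points.

-15 basis points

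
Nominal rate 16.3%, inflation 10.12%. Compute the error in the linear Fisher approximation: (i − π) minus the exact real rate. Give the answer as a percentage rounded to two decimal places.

0.57%

Approximate: r ≈ 16.300% − 10.120% = 6.1800%
Exact: (1 + 0.1630)/(1 + 0.1012) − 1 = 5.6121%
Error = 6.1800% − 5.6121% = 0.5679% → 0.57%.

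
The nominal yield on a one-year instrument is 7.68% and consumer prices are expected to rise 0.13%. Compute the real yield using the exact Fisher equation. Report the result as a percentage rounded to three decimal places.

1 + r = 1.07680 / 1.00130 = 1.075402
r = 1.075402 − 1 = 7.5402%, i.e. 7.540%.

7.540%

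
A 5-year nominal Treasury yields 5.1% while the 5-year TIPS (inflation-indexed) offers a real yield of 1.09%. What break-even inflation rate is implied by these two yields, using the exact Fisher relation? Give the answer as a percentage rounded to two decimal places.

(1 + π) = (1 + i)/(1 + r) = 1.05100 / 1.01090 = 1.039668
Break-even inflation = 1.039668 − 1 → 3.97%.

3.97%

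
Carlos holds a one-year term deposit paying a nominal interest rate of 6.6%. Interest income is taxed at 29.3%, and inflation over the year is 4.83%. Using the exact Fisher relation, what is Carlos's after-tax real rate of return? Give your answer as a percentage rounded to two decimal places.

-0.16%

After-tax nominal return = 6.6% × (1 − 0.293) = 4.6662%.
1 + r = 1.046662 / 1.04830 = 0.998437
After-tax real rate = 0.998437 − 1 → -0.16%.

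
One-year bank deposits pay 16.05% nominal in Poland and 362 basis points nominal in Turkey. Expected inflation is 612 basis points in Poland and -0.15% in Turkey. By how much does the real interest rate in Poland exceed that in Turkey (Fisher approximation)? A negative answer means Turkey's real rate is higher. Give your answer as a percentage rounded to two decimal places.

6.16%

Poland: 16.05% − 6.12% = 9.930%
Turkey: 3.62% − (-0.15%) = 3.770%
Differential = 6.160% → 6.16%.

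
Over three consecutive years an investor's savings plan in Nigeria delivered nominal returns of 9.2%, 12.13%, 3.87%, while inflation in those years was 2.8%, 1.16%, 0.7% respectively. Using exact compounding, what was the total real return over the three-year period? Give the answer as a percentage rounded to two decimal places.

Compound the nominal returns: 1.0920 × 1.1213 × 1.0387 = 1.271846.
Compound inflation: 1.0280 × 1.0116 × 1.0070 = 1.047204.
Deflate: 1.271846 / 1.047204 = 1.214516.
Total real return = 1.214516 − 1 → 21.45%.

21.45%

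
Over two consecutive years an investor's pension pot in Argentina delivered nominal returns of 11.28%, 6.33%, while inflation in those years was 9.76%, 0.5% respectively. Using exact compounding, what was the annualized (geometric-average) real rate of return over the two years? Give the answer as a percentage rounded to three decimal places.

3.569%

Nominal growth factor = 1.1128 × 1.0633 = 1.18324024
Price-level growth factor = 1.0976 × 1.0050 = 1.10308800
Real growth factor = 1.18324024 / 1.10308800 = 1.07266169
Annualized real rate = 1.07266169^(1/2) − 1 = 3.5694% → 3.569%.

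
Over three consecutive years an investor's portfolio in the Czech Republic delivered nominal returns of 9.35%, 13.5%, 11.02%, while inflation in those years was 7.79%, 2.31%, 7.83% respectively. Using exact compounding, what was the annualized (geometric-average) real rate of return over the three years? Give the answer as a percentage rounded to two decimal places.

Compound the nominal returns: 1.0935 × 1.1350 × 1.1102 = 1.37789420.
Compound inflation: 1.0779 × 1.0231 × 1.0783 = 1.18914869.
Deflate: 1.37789420 / 1.18914869 = 1.15872322.
Annualized real rate = 1.15872322^(1/3) − 1 = 5.0332% → 5.03%.

5.03%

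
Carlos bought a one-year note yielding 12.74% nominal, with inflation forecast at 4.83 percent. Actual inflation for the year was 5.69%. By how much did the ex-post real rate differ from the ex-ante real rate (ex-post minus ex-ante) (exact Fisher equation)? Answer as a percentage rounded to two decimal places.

-0.88%

Ex-ante: (1 + 0.1274)/(1 + 0.0483) − 1 = 7.5455%
Ex-post: (1 + 0.1274)/(1 + 0.0569) − 1 = 6.6705%
Difference (ex-post − ex-ante) = -0.8751% → -0.88%.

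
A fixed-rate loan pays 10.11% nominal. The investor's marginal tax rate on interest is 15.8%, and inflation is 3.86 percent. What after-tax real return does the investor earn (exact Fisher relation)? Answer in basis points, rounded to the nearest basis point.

After-tax nominal return = 10.11% × (1 − 0.158) = 8.51262%.
1 + r = 1.0851262 / 1.03860 = 1.044797
After-tax real rate = 1.044797 − 1 → 448 basis points.

448 basis points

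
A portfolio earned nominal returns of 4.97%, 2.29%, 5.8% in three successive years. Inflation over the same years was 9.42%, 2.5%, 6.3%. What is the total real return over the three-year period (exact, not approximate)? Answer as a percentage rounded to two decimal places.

Compound the nominal returns: 1.0497 × 1.0229 × 1.0580 = 1.136015.
Compound inflation: 1.0942 × 1.0250 × 1.0630 = 1.192213.
Deflate: 1.136015 / 1.192213 = 0.952862.
Total real return = 0.952862 − 1 → -4.71%.

-4.71%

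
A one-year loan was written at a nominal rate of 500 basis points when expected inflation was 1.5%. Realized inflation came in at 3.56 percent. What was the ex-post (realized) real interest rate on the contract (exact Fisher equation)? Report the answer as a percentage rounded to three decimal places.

Ex-post: (1 + 0.0500)/(1 + 0.0356) − 1 = 1.390498%
So the realized real rate is 1.390%.

1.390%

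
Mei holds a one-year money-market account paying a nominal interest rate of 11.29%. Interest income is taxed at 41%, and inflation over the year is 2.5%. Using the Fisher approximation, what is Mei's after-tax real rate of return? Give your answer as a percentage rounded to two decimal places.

4.16%

After-tax nominal return = 11.29% × (1 − 0.41) = 6.6611%.
r ≈ 6.6611% − 2.5% → 4.16%.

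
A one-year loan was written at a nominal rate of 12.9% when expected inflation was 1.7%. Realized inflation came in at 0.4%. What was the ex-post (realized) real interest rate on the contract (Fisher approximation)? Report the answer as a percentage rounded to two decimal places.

Ex-post: 12.9% − 0.4% = 12.500%
So the realized real rate is 12.50%.

12.50%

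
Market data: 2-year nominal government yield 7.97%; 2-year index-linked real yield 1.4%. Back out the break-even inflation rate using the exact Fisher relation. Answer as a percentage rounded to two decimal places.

(1 + π) = (1 + i)/(1 + r) = 1.07970 / 1.01400 = 1.064793
Break-even inflation = 1.064793 − 1 → 6.48%.

6.48%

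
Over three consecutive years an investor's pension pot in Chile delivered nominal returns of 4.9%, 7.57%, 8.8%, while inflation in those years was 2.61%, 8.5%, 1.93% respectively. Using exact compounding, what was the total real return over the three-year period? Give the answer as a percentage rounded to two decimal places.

8.19%

Nominal growth factor = 1.0490 × 1.0757 × 1.0880 = 1.227709
Price-level growth factor = 1.0261 × 1.0850 × 1.0193 = 1.134806
Real growth factor = 1.227709 / 1.134806 = 1.081868
Total real return = 1.081868 − 1 → 8.19%.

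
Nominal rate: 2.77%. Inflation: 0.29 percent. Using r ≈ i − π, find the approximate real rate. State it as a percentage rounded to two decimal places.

r ≈ i − π = 2.77% − 0.29% = 2.48%.

2.48%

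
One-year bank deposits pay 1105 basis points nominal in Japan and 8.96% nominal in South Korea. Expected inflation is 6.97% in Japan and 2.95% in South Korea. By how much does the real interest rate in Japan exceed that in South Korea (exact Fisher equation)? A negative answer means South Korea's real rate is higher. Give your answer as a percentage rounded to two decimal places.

Japan: (1 + 0.1105)/(1 + 0.0697) − 1 = 3.8142%
South Korea: (1 + 0.0896)/(1 + 0.0295) − 1 = 5.8378%
Differential = 3.8142% − 5.8378% = -2.0236% → -2.02%.

-2.02%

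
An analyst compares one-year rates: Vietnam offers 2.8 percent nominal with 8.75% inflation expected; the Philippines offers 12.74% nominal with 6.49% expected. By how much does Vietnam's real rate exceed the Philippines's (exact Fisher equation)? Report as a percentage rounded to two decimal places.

-11.34%

Vietnam: (1 + 0.0280)/(1 + 0.0875) − 1 = -5.4713%
The Philippines: (1 + 0.1274)/(1 + 0.0649) − 1 = 5.8691%
Differential = -5.4713% − 5.8691% = -11.3404% → -11.34%.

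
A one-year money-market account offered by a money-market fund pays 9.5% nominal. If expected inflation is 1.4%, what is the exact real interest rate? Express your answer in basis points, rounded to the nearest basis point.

799 basis points

1 + r = 1.09500 / 1.01400 = 1.079882
r = 1.079882 − 1 = 7.9882%, i.e. 799 basis points.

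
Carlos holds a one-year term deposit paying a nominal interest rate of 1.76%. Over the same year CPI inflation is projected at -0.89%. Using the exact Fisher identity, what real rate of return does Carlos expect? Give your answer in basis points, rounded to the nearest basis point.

By the Fisher identity, 1 + r = (1 + i)/(1 + π).
1 + r = 1.01760 / 0.99110 = 1.026738
r = 1.026738 − 1 = 2.6738%, i.e. 267 basis points.

267 basis points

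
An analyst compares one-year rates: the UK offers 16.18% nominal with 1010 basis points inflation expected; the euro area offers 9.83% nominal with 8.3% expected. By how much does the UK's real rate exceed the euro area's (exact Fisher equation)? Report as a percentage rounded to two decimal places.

The UK: (1 + 0.1618)/(1 + 0.1010) − 1 = 5.5223%
The euro area: (1 + 0.0983)/(1 + 0.0830) − 1 = 1.4127%
Differential = 5.5223% − 1.4127% = 4.1095% → 4.11%.

4.11%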